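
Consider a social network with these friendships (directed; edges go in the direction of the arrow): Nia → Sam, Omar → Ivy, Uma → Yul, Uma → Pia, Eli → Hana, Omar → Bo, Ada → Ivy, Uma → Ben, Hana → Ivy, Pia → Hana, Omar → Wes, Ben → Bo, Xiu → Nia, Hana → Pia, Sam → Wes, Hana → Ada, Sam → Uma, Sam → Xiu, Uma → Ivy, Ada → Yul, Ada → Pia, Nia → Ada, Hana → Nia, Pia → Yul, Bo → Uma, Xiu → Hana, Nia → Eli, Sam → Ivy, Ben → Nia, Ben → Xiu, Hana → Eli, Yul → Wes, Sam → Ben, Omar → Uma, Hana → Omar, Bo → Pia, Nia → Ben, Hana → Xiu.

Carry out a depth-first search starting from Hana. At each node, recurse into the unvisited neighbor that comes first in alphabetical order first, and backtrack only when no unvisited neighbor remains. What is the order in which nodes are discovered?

Hana, Ada, Ivy, Pia, Yul, Wes, Eli, Nia, Ben, Bo, Uma, Xiu, Sam, Omar

Visit Hana
Hana → Ada
Ada → Ivy
Ada → Pia
Pia → Yul
Yul → Wes
Hana → Eli
Hana → Nia
Nia → Ben
Ben → Bo
Bo → Uma
Ben → Xiu
Nia → Sam
Hana → Omar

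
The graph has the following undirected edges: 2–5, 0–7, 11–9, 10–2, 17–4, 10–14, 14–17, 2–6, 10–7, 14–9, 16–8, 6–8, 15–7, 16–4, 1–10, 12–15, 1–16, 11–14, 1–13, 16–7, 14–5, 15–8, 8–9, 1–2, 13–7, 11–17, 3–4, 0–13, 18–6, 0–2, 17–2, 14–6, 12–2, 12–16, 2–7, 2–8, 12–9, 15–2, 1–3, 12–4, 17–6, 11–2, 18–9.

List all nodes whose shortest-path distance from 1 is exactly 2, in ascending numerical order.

Level 0: 1
Level 1: 2, 3, 10, 13, 16
Level 2: 0, 4, 5, 6, 7, 8, 11, 12, 14, 15, 17
Level 3: 9, 18

0, 4, 5, 6, 7, 8, 11, 12, 14, 15, 17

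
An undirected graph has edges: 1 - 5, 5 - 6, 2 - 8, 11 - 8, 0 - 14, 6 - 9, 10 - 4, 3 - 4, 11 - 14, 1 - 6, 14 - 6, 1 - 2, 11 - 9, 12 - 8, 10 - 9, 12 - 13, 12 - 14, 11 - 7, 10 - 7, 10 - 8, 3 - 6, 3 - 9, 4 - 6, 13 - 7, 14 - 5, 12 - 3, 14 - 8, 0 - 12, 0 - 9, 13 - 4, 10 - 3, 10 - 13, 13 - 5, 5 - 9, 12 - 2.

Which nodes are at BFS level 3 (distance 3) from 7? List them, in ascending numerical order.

0, 1, 2, 6

Level 0: 7
Level 1: 10, 11, 13
Level 2: 3, 4, 5, 8, 9, 12, 14
Level 3: 0, 1, 2, 6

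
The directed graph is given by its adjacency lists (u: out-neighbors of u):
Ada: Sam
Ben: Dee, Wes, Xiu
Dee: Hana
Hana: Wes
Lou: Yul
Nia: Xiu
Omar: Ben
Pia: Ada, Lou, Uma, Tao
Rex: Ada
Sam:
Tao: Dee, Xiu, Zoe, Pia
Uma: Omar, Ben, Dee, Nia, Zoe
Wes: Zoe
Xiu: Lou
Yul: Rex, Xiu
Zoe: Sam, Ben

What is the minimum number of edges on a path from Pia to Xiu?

2

Level 0: Pia
Level 1: Ada, Lou, Tao, Uma
Level 2: Ben, Dee, Nia, Omar, Sam, Xiu, Yul, Zoe
Level 3: Hana, Rex, Wes
Xiu first appears at level 2.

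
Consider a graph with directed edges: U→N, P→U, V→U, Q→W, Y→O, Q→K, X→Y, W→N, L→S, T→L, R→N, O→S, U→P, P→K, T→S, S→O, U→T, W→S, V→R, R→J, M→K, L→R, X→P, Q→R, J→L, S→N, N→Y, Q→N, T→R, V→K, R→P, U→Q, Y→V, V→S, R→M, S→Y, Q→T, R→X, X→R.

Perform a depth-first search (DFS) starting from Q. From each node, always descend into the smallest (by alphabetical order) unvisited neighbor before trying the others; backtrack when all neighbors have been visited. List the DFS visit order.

Visit Q
Q → K
Q → N
N → Y
Y → O
O → S
Y → V
V → R
R → J
J → L
R → M
R → P
P → U
U → T
R → X
Q → W

Q, K, N, Y, O, S, V, R, J, L, M, P, U, T, X, W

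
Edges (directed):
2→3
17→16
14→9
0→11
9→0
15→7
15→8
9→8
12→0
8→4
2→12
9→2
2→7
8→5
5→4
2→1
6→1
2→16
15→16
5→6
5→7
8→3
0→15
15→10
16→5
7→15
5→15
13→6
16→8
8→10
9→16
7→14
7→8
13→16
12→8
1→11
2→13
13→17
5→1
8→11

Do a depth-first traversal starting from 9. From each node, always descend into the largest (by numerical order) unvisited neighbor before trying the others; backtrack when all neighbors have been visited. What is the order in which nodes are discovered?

9 16 8 11 10 5 15 7 14 6 1 4 3 2 13 17 12 0

Visit 9
9 → 16
16 → 8
8 → 11
8 → 10
8 → 5
5 → 15
15 → 7
7 → 14
5 → 6
6 → 1
5 → 4
8 → 3
9 → 2
2 → 13
13 → 17
2 → 12
12 → 0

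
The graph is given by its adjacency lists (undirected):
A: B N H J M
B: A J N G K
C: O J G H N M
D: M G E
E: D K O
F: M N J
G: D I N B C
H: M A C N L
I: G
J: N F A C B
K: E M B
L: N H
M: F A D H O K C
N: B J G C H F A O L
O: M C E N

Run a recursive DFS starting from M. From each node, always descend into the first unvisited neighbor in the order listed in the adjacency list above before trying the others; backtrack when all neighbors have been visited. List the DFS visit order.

M, F, N, B, A, H, C, O, E, D, G, I, K, J, L

Visit M
M → F
F → N
N → B
B → A
A → H
H → C
C → O
O → E
E → D
D → G
G → I
E → K
C → J
H → L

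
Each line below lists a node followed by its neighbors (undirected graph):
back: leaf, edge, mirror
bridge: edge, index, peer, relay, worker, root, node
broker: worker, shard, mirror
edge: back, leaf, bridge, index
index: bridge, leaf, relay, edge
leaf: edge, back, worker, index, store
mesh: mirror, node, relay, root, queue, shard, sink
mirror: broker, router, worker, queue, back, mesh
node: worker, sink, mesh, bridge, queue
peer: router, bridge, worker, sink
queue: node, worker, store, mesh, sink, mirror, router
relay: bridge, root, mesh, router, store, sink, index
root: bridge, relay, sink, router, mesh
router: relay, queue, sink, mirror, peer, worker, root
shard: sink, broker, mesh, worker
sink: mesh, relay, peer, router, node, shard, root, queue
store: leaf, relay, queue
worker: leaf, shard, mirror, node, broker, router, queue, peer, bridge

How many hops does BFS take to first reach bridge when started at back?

Level 0: back
Level 1: edge, leaf, mirror
Level 2: bridge, broker, index, mesh, queue, router, store, worker
Level 3: node, peer, relay, root, shard, sink
bridge first appears at level 2.

2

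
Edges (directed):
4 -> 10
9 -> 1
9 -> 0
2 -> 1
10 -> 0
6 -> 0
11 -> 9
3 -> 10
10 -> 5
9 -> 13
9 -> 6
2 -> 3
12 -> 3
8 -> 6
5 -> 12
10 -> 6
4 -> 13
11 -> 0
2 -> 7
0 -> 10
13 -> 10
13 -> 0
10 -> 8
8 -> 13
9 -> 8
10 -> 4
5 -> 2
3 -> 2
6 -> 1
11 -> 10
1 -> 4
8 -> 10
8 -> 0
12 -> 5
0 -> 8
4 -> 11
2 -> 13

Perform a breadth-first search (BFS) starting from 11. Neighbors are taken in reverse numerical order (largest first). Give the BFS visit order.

11, 10, 9, 0, 8, 6, 5, 4, 13, 1, 12, 2, 3, 7

Visit 11; enqueue 10, 9, 0 → queue [10, 9, 0]
Visit 10; enqueue 8, 6, 5, 4 → queue [9, 0, 8, 6, 5, 4]
Visit 9; enqueue 13, 1 → queue [0, 8, 6, 5, 4, 13, 1]
Visit 0 → queue [8, 6, 5, 4, 13, 1]
Visit 8 → queue [6, 5, 4, 13, 1]
Visit 6 → queue [5, 4, 13, 1]
Visit 5; enqueue 12, 2 → queue [4, 13, 1, 12, 2]
Visit 4 → queue [13, 1, 12, 2]
Visit 13 → queue [1, 12, 2]
Visit 1 → queue [12, 2]
Visit 12; enqueue 3 → queue [2, 3]
Visit 2; enqueue 7 → queue [3, 7]
Visit 3 → queue [7]
Visit 7 → queue []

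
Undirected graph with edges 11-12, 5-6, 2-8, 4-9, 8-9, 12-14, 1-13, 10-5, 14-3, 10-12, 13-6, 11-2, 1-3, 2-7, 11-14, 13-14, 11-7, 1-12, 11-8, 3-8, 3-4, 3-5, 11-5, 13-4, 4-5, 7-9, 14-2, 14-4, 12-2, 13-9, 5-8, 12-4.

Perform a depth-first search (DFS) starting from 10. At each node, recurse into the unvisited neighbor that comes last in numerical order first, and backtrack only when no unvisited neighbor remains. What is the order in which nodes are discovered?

10 → 12 → 14 → 13 → 9 → 8 → 11 → 7 → 2 → 5 → 6 → 4 → 3 → 1

Visit 10
10 → 12
12 → 14
14 → 13
13 → 9
9 → 8
8 → 11
11 → 7
7 → 2
11 → 5
5 → 6
5 → 4
4 → 3
3 → 1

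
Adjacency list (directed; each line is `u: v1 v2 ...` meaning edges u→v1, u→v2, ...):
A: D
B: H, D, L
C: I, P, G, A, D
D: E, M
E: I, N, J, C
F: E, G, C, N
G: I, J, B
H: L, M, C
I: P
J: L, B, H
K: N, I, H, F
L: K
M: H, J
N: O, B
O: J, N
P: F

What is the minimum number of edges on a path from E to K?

Level 0: E
Level 1: C, I, J, N
Level 2: A, B, D, G, H, L, O, P
Level 3: F, K, M
K first appears at level 3.

3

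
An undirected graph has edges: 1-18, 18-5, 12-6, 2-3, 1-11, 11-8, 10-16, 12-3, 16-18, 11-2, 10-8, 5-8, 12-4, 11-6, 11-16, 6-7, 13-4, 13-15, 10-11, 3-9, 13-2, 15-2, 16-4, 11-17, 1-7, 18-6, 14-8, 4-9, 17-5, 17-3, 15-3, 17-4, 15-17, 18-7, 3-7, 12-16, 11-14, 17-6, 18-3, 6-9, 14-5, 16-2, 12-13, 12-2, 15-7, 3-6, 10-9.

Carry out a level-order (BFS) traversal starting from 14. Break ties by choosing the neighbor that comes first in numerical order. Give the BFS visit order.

Visit 14; enqueue 5, 8, 11 → queue [5, 8, 11]
Visit 5; enqueue 17, 18 → queue [8, 11, 17, 18]
Visit 8; enqueue 10 → queue [11, 17, 18, 10]
Visit 11; enqueue 1, 2, 6, 16 → queue [17, 18, 10, 1, 2, 6, 16]
Visit 17; enqueue 3, 4, 15 → queue [18, 10, 1, 2, 6, 16, 3, 4, 15]
Visit 18; enqueue 7 → queue [10, 1, 2, 6, 16, 3, 4, 15, 7]
Visit 10; enqueue 9 → queue [1, 2, 6, 16, 3, 4, 15, 7, 9]
Visit 1 → queue [2, 6, 16, 3, 4, 15, 7, 9]
Visit 2; enqueue 12, 13 → queue [6, 16, 3, 4, 15, 7, 9, 12, 13]
Visit 6 → queue [16, 3, 4, 15, 7, 9, 12, 13]
Visit 16 → queue [3, 4, 15, 7, 9, 12, 13]
Visit 3 → queue [4, 15, 7, 9, 12, 13]
Visit 4 → queue [15, 7, 9, 12, 13]
Visit 15 → queue [7, 9, 12, 13]
Visit 7 → queue [9, 12, 13]
Visit 9 → queue [12, 13]
Visit 12 → queue [13]
Visit 13 → queue []

14, 5, 8, 11, 17, 18, 10, 1, 2, 6, 16, 3, 4, 15, 7, 9, 12, 13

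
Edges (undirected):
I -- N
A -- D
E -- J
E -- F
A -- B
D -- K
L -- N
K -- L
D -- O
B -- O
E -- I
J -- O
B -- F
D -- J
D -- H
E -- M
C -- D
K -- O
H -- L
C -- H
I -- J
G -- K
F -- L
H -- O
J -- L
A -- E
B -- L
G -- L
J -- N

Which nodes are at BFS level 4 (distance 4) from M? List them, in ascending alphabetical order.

Level 0: M
Level 1: E
Level 2: A, F, I, J
Level 3: B, D, L, N, O
Level 4: C, G, H, K

C, G, H, K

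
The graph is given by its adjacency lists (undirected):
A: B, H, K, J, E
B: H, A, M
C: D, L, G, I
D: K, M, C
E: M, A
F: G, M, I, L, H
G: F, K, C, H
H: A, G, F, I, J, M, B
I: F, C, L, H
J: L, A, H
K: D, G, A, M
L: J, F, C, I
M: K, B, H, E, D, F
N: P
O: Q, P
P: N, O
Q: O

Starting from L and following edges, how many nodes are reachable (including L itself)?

13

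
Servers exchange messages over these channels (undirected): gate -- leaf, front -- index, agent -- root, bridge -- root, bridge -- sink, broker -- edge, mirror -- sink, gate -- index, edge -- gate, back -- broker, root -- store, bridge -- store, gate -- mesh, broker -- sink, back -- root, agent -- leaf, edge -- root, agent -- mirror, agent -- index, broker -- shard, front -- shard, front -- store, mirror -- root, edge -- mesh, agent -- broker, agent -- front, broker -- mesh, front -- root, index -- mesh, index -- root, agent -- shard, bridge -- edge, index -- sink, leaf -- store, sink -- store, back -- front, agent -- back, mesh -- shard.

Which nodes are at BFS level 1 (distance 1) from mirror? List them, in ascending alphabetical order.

agent, root, sink

Level 0: mirror
Level 1: agent, root, sink
Level 2: back, bridge, broker, edge, front, index, leaf, shard, store
Level 3: gate, mesh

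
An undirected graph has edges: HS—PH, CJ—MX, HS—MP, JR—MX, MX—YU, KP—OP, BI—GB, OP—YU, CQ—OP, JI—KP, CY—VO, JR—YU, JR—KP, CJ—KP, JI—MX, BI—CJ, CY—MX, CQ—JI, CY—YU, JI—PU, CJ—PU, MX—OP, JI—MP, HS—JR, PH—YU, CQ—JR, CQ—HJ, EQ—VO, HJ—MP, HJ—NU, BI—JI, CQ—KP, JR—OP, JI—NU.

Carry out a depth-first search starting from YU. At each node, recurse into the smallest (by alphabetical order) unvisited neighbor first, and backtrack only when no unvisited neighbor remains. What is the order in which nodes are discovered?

YU, CY, MX, CJ, BI, GB, JI, CQ, HJ, MP, HS, JR, KP, OP, PH, NU, PU, VO, EQ

Visit YU
YU → CY
CY → MX
MX → CJ
CJ → BI
BI → GB
BI → JI
JI → CQ
CQ → HJ
HJ → MP
MP → HS
HS → JR
JR → KP
KP → OP
HS → PH
HJ → NU
JI → PU
CY → VO
VO → EQ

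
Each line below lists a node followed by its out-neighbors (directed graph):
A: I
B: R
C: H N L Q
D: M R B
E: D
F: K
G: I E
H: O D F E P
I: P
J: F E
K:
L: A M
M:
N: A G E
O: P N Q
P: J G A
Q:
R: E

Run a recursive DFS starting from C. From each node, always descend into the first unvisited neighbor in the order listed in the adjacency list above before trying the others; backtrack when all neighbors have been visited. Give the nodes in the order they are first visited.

C H O P J F K E D M R B G I A N Q L

Visit C
C → H
H → O
O → P
P → J
J → F
F → K
J → E
E → D
D → M
D → R
D → B
P → G
G → I
P → A
O → N
O → Q
C → L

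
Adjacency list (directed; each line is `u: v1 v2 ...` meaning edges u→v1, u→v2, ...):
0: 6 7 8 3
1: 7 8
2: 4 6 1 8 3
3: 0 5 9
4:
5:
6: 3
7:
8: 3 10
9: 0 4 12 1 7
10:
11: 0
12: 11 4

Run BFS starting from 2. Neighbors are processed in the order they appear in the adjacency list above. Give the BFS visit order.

Visit 2; enqueue 4, 6, 1, 8, 3 → queue [4, 6, 1, 8, 3]
Visit 4 → queue [6, 1, 8, 3]
Visit 6 → queue [1, 8, 3]
Visit 1; enqueue 7 → queue [8, 3, 7]
Visit 8; enqueue 10 → queue [3, 7, 10]
Visit 3; enqueue 0, 5, 9 → queue [7, 10, 0, 5, 9]
Visit 7 → queue [10, 0, 5, 9]
Visit 10 → queue [0, 5, 9]
Visit 0 → queue [5, 9]
Visit 5 → queue [9]
Visit 9; enqueue 12 → queue [12]
Visit 12; enqueue 11 → queue [11]
Visit 11 → queue []

2 -> 4 -> 6 -> 1 -> 8 -> 3 -> 7 -> 10 -> 0 -> 5 -> 9 -> 12 -> 11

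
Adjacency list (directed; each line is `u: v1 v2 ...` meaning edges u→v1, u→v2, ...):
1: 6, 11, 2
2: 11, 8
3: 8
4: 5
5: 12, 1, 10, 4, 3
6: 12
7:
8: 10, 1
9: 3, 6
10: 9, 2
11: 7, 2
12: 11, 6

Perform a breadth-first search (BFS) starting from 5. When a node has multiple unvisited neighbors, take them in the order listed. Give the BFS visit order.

5, 12, 1, 10, 4, 3, 11, 6, 2, 9, 8, 7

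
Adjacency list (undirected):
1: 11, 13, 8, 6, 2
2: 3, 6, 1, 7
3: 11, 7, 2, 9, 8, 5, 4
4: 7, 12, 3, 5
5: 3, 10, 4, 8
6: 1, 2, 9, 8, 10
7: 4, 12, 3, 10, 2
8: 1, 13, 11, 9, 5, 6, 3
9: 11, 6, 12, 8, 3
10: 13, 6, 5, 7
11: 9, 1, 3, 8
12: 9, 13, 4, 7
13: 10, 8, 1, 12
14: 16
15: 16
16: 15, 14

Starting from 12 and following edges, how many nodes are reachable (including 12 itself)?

BFS from 12 visits: 12, 9, 13, 4, 7, 11, 6, 8, 3, 10, 1, 5, 2
Reachable nodes: 13 of 16 total.

13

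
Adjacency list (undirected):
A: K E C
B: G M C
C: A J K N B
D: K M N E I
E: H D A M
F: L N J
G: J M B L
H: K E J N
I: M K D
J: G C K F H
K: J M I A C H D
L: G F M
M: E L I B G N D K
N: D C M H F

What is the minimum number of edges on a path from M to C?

2

Level 0: M
Level 1: B, D, E, G, I, K, L, N
Level 2: A, C, F, H, J
C first appears at level 2.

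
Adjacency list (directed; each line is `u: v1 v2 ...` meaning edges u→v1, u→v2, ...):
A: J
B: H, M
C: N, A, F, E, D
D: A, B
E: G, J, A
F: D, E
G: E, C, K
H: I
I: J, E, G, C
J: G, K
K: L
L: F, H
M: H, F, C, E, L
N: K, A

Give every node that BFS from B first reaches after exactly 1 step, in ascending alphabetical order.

Level 0: B
Level 1: H, M
Level 2: C, E, F, I, L
Level 3: A, D, G, J, N
Level 4: K

H, M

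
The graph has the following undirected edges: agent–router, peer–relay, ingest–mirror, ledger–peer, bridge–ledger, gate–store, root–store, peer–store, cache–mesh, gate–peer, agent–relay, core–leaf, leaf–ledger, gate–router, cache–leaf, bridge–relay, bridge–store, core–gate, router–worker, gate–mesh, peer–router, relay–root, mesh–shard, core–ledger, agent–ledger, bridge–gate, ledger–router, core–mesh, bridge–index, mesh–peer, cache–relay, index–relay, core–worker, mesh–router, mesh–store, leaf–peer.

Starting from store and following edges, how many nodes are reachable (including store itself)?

BFS from store visits: store, bridge, gate, mesh, peer, root, index, ledger, relay, core, router, cache, shard, leaf, agent, worker
Reachable nodes: 16 of 18 total.

16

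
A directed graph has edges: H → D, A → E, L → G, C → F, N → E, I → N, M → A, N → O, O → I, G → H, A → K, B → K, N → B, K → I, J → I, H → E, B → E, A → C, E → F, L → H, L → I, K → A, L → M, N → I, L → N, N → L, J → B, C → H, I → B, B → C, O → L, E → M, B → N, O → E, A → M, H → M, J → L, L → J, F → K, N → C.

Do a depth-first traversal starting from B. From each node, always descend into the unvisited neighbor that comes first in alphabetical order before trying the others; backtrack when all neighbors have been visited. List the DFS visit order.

B, C, F, K, A, E, M, I, N, L, G, H, D, J, O

Visit B
B → C
C → F
F → K
K → A
A → E
E → M
K → I
I → N
N → L
L → G
G → H
H → D
L → J
N → O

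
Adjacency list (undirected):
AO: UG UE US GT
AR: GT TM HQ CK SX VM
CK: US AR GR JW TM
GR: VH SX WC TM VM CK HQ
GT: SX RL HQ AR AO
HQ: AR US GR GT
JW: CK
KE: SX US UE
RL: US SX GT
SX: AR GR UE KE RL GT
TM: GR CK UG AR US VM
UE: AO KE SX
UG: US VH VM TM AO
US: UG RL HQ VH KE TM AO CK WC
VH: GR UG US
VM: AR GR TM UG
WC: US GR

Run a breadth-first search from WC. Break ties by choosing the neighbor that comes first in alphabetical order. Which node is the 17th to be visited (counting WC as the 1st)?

Visit WC; enqueue GR, US → queue [GR, US]
Visit GR; enqueue CK, HQ, SX, TM, VH, VM → queue [US, CK, HQ, SX, TM, VH, VM]
Visit US; enqueue AO, KE, RL, UG → queue [CK, HQ, SX, TM, VH, VM, AO, KE, RL, UG]
Visit CK; enqueue AR, JW → queue [HQ, SX, TM, VH, VM, AO, KE, RL, UG, AR, JW]
Visit HQ; enqueue GT → queue [SX, TM, VH, VM, AO, KE, RL, UG, AR, JW, GT]
Visit SX; enqueue UE → queue [TM, VH, VM, AO, KE, RL, UG, AR, JW, GT, UE]
Visit TM → queue [VH, VM, AO, KE, RL, UG, AR, JW, GT, UE]
Visit VH → queue [VM, AO, KE, RL, UG, AR, JW, GT, UE]
Visit VM → queue [AO, KE, RL, UG, AR, JW, GT, UE]
Visit AO → queue [KE, RL, UG, AR, JW, GT, UE]
Visit KE → queue [RL, UG, AR, JW, GT, UE]
Visit RL → queue [UG, AR, JW, GT, UE]
Visit UG → queue [AR, JW, GT, UE]
Visit AR → queue [JW, GT, UE]
Visit JW → queue [GT, UE]
Visit GT → queue [UE]
Visit UE → queue []

Visit order: WC, GR, US, CK, HQ, SX, TM, VH, VM, AO, KE, RL, UG, AR, JW, GT, UE

UE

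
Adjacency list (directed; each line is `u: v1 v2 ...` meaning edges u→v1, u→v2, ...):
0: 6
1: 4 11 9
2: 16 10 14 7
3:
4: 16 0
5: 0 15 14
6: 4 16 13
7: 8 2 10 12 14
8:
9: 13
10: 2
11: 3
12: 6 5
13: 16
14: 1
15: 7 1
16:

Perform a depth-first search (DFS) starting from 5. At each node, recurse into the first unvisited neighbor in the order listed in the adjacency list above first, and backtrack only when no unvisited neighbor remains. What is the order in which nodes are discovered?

Visit 5
5 → 0
0 → 6
6 → 4
4 → 16
6 → 13
5 → 15
15 → 7
7 → 8
7 → 2
2 → 10
2 → 14
14 → 1
1 → 11
11 → 3
1 → 9
7 → 12

5, 0, 6, 4, 16, 13, 15, 7, 8, 2, 10, 14, 1, 11, 3, 9, 12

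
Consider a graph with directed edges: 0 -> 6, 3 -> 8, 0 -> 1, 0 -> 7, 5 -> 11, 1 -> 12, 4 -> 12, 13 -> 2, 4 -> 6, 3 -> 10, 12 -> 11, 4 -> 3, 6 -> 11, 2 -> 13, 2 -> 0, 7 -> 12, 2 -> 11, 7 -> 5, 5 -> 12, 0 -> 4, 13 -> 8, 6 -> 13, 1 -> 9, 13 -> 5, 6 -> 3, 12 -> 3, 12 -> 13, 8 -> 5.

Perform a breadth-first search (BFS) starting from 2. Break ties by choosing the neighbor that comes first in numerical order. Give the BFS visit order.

Visit 2; enqueue 0, 11, 13 → queue [0, 11, 13]
Visit 0; enqueue 1, 4, 6, 7 → queue [11, 13, 1, 4, 6, 7]
Visit 11 → queue [13, 1, 4, 6, 7]
Visit 13; enqueue 5, 8 → queue [1, 4, 6, 7, 5, 8]
Visit 1; enqueue 9, 12 → queue [4, 6, 7, 5, 8, 9, 12]
Visit 4; enqueue 3 → queue [6, 7, 5, 8, 9, 12, 3]
Visit 6 → queue [7, 5, 8, 9, 12, 3]
Visit 7 → queue [5, 8, 9, 12, 3]
Visit 5 → queue [8, 9, 12, 3]
Visit 8 → queue [9, 12, 3]
Visit 9 → queue [12, 3]
Visit 12 → queue [3]
Visit 3; enqueue 10 → queue [10]
Visit 10 → queue []

2 0 11 13 1 4 6 7 5 8 9 12 3 10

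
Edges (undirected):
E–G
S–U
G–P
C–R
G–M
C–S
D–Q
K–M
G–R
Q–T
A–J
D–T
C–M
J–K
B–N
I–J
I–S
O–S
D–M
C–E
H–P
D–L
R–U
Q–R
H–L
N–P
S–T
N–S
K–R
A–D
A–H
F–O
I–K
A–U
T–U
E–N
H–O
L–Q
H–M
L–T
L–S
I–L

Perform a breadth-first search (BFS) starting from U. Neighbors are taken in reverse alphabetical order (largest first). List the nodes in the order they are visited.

U → T → S → R → A → Q → L → D → O → N → I → C → K → G → J → H → M → F → P → E → B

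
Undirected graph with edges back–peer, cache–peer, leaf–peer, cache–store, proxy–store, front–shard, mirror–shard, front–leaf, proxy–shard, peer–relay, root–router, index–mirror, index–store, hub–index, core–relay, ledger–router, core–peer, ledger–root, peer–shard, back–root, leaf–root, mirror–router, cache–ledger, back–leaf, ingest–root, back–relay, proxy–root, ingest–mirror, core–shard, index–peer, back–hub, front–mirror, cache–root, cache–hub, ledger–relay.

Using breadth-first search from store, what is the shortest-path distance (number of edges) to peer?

2

Level 0: store
Level 1: cache, index, proxy
Level 2: hub, ledger, mirror, peer, root, shard
Level 3: back, core, front, ingest, leaf, relay, router
peer first appears at level 2.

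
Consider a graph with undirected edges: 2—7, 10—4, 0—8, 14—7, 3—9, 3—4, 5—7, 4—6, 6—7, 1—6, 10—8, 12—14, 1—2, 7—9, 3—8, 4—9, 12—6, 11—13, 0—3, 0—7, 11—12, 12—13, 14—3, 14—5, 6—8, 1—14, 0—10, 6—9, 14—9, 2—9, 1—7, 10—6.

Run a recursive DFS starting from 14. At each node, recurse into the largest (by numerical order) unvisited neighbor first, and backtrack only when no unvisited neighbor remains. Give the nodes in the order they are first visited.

14 12 13 11 6 10 8 3 9 7 5 2 1 0 4

Visit 14
14 → 12
12 → 13
13 → 11
12 → 6
6 → 10
10 → 8
8 → 3
3 → 9
9 → 7
7 → 5
7 → 2
2 → 1
7 → 0
9 → 4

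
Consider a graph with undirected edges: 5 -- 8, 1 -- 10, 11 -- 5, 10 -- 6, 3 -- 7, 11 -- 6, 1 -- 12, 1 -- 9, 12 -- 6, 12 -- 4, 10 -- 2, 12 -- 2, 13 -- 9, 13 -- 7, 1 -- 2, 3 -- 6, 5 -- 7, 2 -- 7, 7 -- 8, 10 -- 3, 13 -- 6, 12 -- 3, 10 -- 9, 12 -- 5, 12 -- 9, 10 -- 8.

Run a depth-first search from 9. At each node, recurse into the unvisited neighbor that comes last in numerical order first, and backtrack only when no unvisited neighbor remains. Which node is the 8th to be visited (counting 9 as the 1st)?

5

Visit 9
9 → 13
13 → 7
7 → 8
8 → 10
10 → 6
6 → 12
12 → 5
5 → 11
12 → 4
12 → 3
12 → 2
2 → 1

Visit order: 9, 13, 7, 8, 10, 6, 12, 5, 11, 4, 3, 2, 1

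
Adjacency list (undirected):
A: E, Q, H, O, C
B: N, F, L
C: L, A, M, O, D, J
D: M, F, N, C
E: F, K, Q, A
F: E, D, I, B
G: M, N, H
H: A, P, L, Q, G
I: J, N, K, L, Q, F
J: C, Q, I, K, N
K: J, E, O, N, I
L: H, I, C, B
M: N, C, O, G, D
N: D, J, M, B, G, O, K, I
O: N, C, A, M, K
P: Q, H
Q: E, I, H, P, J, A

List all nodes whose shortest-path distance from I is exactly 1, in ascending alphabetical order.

F, J, K, L, N, Q

Level 0: I
Level 1: F, J, K, L, N, Q
Level 2: A, B, C, D, E, G, H, M, O, P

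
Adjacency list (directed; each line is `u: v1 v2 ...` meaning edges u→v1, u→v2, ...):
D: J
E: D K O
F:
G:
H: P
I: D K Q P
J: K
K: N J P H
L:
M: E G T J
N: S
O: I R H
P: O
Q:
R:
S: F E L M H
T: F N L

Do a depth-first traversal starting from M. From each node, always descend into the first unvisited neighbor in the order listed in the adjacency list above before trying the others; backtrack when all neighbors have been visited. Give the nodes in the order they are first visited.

M E D J K N S F L H P O I Q R G T

Visit M
M → E
E → D
D → J
J → K
K → N
N → S
S → F
S → L
S → H
H → P
P → O
O → I
I → Q
O → R
M → G
M → T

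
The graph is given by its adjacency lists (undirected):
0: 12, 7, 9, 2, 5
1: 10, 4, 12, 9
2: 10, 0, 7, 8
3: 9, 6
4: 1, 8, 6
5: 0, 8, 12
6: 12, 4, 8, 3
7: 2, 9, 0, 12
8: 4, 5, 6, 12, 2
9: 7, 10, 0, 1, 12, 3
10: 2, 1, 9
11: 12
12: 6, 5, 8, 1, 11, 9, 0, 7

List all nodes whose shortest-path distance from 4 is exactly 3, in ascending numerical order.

0, 7, 11

Level 0: 4
Level 1: 1, 6, 8
Level 2: 2, 3, 5, 9, 10, 12
Level 3: 0, 7, 11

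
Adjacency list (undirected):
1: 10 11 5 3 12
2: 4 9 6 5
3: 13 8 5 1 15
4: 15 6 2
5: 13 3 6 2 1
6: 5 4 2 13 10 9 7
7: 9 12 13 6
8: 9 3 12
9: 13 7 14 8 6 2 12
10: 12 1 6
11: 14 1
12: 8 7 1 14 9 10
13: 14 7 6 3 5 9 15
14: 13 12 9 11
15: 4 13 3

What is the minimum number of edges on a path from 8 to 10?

2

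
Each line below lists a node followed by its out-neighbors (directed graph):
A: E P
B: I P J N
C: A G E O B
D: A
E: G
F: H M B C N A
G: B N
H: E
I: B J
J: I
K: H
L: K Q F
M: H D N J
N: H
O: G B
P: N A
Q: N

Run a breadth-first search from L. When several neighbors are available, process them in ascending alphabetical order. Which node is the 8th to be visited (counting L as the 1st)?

H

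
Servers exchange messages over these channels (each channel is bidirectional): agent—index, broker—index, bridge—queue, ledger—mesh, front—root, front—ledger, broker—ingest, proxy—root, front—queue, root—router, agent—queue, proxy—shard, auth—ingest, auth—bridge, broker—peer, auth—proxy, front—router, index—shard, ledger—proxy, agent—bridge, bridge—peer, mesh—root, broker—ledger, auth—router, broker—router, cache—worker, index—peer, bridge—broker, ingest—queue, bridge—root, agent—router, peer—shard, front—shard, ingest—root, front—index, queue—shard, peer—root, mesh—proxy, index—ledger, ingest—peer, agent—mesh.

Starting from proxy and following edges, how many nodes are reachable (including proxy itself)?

15

BFS from proxy visits: proxy, auth, ledger, mesh, root, shard, bridge, ingest, router, broker, front, index, agent, peer, queue
Reachable nodes: 15 of 17 total.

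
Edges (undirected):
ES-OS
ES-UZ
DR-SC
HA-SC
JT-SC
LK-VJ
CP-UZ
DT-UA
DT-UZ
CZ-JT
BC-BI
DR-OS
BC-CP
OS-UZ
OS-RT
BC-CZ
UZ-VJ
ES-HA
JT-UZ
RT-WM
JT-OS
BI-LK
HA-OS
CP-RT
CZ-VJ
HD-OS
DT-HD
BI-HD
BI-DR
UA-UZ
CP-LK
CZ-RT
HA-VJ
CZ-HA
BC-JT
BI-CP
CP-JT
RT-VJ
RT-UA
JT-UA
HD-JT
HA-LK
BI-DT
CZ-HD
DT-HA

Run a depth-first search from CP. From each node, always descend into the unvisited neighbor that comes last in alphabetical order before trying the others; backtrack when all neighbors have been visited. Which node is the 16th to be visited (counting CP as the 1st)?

Visit CP
CP → UZ
UZ → VJ
VJ → RT
RT → WM
RT → UA
UA → JT
JT → SC
SC → HA
HA → OS
OS → HD
HD → DT
DT → BI
BI → LK
BI → DR
BI → BC
BC → CZ
OS → ES

Visit order: CP, UZ, VJ, RT, WM, UA, JT, SC, HA, OS, HD, DT, BI, LK, DR, BC, CZ, ES

BC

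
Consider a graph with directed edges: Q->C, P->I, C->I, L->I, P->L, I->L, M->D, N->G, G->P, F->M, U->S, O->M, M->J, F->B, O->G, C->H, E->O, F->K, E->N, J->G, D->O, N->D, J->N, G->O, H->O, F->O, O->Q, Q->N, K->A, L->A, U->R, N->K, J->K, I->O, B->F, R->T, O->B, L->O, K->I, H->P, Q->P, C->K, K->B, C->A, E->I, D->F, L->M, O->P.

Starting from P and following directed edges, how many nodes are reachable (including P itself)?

BFS from P visits: P, L, I, O, M, A, Q, G, B, J, D, N, C, F, K, H
Reachable nodes: 16 of 21 total.

16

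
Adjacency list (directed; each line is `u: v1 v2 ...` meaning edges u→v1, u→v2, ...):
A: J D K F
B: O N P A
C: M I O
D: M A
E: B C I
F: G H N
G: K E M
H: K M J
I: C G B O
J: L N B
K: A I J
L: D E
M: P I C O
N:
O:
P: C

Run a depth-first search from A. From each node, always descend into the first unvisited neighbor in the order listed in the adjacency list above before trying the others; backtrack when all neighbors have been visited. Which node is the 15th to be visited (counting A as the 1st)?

F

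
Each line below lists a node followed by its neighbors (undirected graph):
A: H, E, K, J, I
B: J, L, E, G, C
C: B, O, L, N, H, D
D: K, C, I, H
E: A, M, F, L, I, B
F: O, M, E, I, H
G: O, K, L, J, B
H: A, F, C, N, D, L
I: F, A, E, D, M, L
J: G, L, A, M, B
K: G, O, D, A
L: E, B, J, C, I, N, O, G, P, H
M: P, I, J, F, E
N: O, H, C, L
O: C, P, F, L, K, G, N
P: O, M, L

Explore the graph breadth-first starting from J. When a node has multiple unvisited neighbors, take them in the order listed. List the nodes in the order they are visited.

Visit J; enqueue G, L, A, M, B → queue [G, L, A, M, B]
Visit G; enqueue O, K → queue [L, A, M, B, O, K]
Visit L; enqueue E, C, I, N, P, H → queue [A, M, B, O, K, E, C, I, N, P, H]
Visit A → queue [M, B, O, K, E, C, I, N, P, H]
Visit M; enqueue F → queue [B, O, K, E, C, I, N, P, H, F]
Visit B → queue [O, K, E, C, I, N, P, H, F]
Visit O → queue [K, E, C, I, N, P, H, F]
Visit K; enqueue D → queue [E, C, I, N, P, H, F, D]
Visit E → queue [C, I, N, P, H, F, D]
Visit C → queue [I, N, P, H, F, D]
Visit I → queue [N, P, H, F, D]
Visit N → queue [P, H, F, D]
Visit P → queue [H, F, D]
Visit H → queue [F, D]
Visit F → queue [D]
Visit D → queue []

J -> G -> L -> A -> M -> B -> O -> K -> E -> C -> I -> N -> P -> H -> F -> D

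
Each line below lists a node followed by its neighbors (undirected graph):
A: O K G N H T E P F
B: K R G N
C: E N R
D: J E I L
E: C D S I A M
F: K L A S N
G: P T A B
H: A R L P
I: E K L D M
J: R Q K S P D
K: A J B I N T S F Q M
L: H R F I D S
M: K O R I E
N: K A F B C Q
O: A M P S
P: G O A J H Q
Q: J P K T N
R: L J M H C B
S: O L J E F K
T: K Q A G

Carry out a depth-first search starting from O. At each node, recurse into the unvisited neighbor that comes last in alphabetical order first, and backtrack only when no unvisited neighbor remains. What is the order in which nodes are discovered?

O → S → L → R → M → K → T → Q → P → J → D → I → E → C → N → F → A → H → G → B

Visit O
O → S
S → L
L → R
R → M
M → K
K → T
T → Q
Q → P
P → J
J → D
D → I
I → E
E → C
C → N
N → F
F → A
A → H
A → G
G → B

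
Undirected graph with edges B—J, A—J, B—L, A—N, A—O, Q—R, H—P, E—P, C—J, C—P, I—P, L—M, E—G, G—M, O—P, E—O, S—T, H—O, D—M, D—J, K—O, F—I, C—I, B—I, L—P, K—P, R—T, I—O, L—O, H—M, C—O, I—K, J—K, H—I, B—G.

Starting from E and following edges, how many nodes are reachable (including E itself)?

16

BFS from E visits: E, P, O, G, L, K, I, H, C, A, M, B, J, F, N, D
Reachable nodes: 16 of 20 total.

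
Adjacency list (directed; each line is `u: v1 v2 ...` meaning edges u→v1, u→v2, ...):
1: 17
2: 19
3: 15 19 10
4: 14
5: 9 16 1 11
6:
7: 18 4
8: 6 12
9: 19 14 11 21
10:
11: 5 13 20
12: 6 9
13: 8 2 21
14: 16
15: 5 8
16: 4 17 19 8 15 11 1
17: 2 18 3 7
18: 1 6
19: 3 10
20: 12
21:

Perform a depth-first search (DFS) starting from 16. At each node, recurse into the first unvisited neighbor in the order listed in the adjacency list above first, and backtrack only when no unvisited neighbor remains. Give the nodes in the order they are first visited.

Visit 16
16 → 4
4 → 14
16 → 17
17 → 2
2 → 19
19 → 3
3 → 15
15 → 5
5 → 9
9 → 11
11 → 13
13 → 8
8 → 6
8 → 12
13 → 21
11 → 20
5 → 1
3 → 10
17 → 18
17 → 7

16 4 14 17 2 19 3 15 5 9 11 13 8 6 12 21 20 1 10 18 7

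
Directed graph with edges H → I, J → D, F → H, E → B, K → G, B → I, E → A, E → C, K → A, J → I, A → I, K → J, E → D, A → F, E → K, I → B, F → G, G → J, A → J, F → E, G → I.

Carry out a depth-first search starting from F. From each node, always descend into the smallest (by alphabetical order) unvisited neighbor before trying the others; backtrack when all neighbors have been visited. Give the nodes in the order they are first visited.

F, E, A, I, B, J, D, C, K, G, H

Visit F
F → E
E → A
A → I
I → B
A → J
J → D
E → C
E → K
K → G
F → H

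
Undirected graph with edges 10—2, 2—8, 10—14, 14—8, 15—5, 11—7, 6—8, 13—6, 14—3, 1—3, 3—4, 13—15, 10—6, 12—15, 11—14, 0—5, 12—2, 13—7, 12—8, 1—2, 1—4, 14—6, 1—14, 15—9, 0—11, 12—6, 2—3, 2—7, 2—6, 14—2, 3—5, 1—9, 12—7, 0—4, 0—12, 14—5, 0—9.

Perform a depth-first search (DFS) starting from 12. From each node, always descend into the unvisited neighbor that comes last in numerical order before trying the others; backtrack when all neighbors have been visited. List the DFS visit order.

12 15 13 7 11 14 10 6 8 2 3 5 0 9 1 4

Visit 12
12 → 15
15 → 13
13 → 7
7 → 11
11 → 14
14 → 10
10 → 6
6 → 8
8 → 2
2 → 3
3 → 5
5 → 0
0 → 9
9 → 1
1 → 4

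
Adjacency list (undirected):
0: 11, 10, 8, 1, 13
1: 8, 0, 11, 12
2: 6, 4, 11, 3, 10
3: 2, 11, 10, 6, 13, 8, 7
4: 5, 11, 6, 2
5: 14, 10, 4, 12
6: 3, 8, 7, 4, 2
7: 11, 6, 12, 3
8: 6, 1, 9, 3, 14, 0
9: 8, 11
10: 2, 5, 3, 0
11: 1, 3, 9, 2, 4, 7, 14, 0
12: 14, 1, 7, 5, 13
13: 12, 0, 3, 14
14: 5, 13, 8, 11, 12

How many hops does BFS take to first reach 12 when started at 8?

2

Level 0: 8
Level 1: 0, 1, 3, 6, 9, 14
Level 2: 2, 4, 5, 7, 10, 11, 12, 13
12 first appears at level 2.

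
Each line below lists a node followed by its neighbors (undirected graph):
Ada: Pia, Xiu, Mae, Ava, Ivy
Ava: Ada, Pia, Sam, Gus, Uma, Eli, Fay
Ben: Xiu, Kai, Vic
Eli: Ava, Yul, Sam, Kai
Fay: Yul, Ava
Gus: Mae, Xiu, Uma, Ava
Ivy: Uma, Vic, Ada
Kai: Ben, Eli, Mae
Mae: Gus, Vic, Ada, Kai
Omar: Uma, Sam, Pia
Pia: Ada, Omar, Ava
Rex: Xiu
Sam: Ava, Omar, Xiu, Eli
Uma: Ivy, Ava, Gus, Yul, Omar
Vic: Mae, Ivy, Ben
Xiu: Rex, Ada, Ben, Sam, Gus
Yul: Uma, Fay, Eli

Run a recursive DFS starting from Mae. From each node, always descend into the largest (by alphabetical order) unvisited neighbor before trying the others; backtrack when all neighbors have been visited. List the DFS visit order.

Mae, Vic, Ivy, Uma, Yul, Fay, Ava, Sam, Xiu, Rex, Gus, Ben, Kai, Eli, Ada, Pia, Omar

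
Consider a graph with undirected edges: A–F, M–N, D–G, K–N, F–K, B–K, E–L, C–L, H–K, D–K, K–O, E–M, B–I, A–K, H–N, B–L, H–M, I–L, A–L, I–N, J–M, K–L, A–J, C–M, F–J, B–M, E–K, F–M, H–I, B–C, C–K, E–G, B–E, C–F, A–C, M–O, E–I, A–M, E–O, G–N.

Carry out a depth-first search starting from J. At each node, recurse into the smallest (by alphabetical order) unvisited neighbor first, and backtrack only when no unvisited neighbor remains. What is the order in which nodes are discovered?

Visit J
J → A
A → C
C → B
B → E
E → G
G → D
D → K
K → F
F → M
M → H
H → I
I → L
I → N
M → O

J -> A -> C -> B -> E -> G -> D -> K -> F -> M -> H -> I -> L -> N -> O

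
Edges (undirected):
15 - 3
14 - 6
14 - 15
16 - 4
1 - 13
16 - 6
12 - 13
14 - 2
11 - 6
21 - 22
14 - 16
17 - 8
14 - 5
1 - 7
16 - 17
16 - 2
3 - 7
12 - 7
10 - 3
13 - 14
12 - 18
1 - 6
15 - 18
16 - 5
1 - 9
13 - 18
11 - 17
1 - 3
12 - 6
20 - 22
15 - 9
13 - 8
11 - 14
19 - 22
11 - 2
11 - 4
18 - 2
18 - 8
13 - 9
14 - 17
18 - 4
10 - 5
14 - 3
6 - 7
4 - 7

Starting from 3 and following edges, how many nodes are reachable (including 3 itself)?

18

BFS from 3 visits: 3, 1, 7, 10, 14, 15, 6, 9, 13, 4, 12, 5, 2, 11, 16, 17, 18, 8
Reachable nodes: 18 of 22 total.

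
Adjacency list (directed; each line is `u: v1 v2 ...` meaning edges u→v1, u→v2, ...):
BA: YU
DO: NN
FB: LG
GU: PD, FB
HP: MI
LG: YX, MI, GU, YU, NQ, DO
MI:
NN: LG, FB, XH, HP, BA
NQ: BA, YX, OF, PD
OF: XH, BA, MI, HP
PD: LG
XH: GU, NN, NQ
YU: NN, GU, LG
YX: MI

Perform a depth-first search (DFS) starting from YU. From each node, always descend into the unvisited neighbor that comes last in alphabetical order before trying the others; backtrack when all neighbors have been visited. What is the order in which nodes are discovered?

YU, NN, XH, NQ, YX, MI, PD, LG, GU, FB, DO, OF, HP, BA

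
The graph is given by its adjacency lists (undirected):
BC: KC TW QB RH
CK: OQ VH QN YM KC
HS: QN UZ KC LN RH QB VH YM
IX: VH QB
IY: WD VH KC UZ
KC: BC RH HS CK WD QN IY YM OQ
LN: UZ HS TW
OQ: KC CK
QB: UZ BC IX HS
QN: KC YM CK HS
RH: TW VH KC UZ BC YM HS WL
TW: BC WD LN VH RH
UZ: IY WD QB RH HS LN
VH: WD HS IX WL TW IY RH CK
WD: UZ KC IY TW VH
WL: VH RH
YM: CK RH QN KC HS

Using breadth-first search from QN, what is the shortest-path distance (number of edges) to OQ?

2

Level 0: QN
Level 1: CK, HS, KC, YM
Level 2: BC, IY, LN, OQ, QB, RH, UZ, VH, WD
Level 3: IX, TW, WL
OQ first appears at level 2.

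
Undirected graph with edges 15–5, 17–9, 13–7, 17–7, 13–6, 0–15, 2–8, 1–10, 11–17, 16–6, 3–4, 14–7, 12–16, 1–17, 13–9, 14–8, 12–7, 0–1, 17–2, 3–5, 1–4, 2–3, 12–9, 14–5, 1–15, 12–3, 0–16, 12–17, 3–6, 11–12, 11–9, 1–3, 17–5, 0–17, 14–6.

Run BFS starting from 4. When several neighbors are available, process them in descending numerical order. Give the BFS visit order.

Visit 4; enqueue 3, 1 → queue [3, 1]
Visit 3; enqueue 12, 6, 5, 2 → queue [1, 12, 6, 5, 2]
Visit 1; enqueue 17, 15, 10, 0 → queue [12, 6, 5, 2, 17, 15, 10, 0]
Visit 12; enqueue 16, 11, 9, 7 → queue [6, 5, 2, 17, 15, 10, 0, 16, 11, 9, 7]
Visit 6; enqueue 14, 13 → queue [5, 2, 17, 15, 10, 0, 16, 11, 9, 7, 14, 13]
Visit 5 → queue [2, 17, 15, 10, 0, 16, 11, 9, 7, 14, 13]
Visit 2; enqueue 8 → queue [17, 15, 10, 0, 16, 11, 9, 7, 14, 13, 8]
Visit 17 → queue [15, 10, 0, 16, 11, 9, 7, 14, 13, 8]
Visit 15 → queue [10, 0, 16, 11, 9, 7, 14, 13, 8]
Visit 10 → queue [0, 16, 11, 9, 7, 14, 13, 8]
Visit 0 → queue [16, 11, 9, 7, 14, 13, 8]
Visit 16 → queue [11, 9, 7, 14, 13, 8]
Visit 11 → queue [9, 7, 14, 13, 8]
Visit 9 → queue [7, 14, 13, 8]
Visit 7 → queue [14, 13, 8]
Visit 14 → queue [13, 8]
Visit 13 → queue [8]
Visit 8 → queue []

4, 3, 1, 12, 6, 5, 2, 17, 15, 10, 0, 16, 11, 9, 7, 14, 13, 8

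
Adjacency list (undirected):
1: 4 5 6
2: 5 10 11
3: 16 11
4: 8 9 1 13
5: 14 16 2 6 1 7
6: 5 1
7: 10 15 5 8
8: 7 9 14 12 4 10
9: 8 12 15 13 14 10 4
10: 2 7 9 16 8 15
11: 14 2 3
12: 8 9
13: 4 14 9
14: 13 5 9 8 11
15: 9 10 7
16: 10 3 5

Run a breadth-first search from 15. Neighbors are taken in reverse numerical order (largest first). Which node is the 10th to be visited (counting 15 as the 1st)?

12

Visit 15; enqueue 10, 9, 7 → queue [10, 9, 7]
Visit 10; enqueue 16, 8, 2 → queue [9, 7, 16, 8, 2]
Visit 9; enqueue 14, 13, 12, 4 → queue [7, 16, 8, 2, 14, 13, 12, 4]
Visit 7; enqueue 5 → queue [16, 8, 2, 14, 13, 12, 4, 5]
Visit 16; enqueue 3 → queue [8, 2, 14, 13, 12, 4, 5, 3]
Visit 8 → queue [2, 14, 13, 12, 4, 5, 3]
Visit 2; enqueue 11 → queue [14, 13, 12, 4, 5, 3, 11]
Visit 14 → queue [13, 12, 4, 5, 3, 11]
Visit 13 → queue [12, 4, 5, 3, 11]
Visit 12 → queue [4, 5, 3, 11]
Visit 4; enqueue 1 → queue [5, 3, 11, 1]
Visit 5; enqueue 6 → queue [3, 11, 1, 6]
Visit 3 → queue [11, 1, 6]
Visit 11 → queue [1, 6]
Visit 1 → queue [6]
Visit 6 → queue []

Visit order: 15, 10, 9, 7, 16, 8, 2, 14, 13, 12, 4, 5, 3, 11, 1, 6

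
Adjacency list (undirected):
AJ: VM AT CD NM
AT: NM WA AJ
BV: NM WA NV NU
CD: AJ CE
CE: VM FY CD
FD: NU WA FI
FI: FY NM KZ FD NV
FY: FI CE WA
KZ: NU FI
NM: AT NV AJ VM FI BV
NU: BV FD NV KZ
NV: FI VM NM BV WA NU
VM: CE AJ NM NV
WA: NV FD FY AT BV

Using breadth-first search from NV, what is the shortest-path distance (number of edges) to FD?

2

Level 0: NV
Level 1: BV, FI, NM, NU, VM, WA
Level 2: AJ, AT, CE, FD, FY, KZ
Level 3: CD
FD first appears at level 2.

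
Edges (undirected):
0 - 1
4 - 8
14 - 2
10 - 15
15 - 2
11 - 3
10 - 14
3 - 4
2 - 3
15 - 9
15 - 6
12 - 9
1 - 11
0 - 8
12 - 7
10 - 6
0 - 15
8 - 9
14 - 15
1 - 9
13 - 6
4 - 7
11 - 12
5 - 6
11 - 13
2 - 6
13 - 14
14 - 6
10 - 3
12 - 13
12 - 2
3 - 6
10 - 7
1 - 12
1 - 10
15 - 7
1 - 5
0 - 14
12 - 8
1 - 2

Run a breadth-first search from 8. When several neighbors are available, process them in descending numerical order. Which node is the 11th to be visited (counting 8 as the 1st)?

15

Visit 8; enqueue 12, 9, 4, 0 → queue [12, 9, 4, 0]
Visit 12; enqueue 13, 11, 7, 2, 1 → queue [9, 4, 0, 13, 11, 7, 2, 1]
Visit 9; enqueue 15 → queue [4, 0, 13, 11, 7, 2, 1, 15]
Visit 4; enqueue 3 → queue [0, 13, 11, 7, 2, 1, 15, 3]
Visit 0; enqueue 14 → queue [13, 11, 7, 2, 1, 15, 3, 14]
Visit 13; enqueue 6 → queue [11, 7, 2, 1, 15, 3, 14, 6]
Visit 11 → queue [7, 2, 1, 15, 3, 14, 6]
Visit 7; enqueue 10 → queue [2, 1, 15, 3, 14, 6, 10]
Visit 2 → queue [1, 15, 3, 14, 6, 10]
Visit 1; enqueue 5 → queue [15, 3, 14, 6, 10, 5]
Visit 15 → queue [3, 14, 6, 10, 5]
Visit 3 → queue [14, 6, 10, 5]
Visit 14 → queue [6, 10, 5]
Visit 6 → queue [10, 5]
Visit 10 → queue [5]
Visit 5 → queue []

Visit order: 8, 12, 9, 4, 0, 13, 11, 7, 2, 1, 15, 3, 14, 6, 10, 5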